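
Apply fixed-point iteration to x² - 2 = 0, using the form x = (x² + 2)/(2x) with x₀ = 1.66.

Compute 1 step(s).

Equation: x² - 2 = 0
Fixed-point form: x = (x² + 2)/(2x)
x₀ = 1.66

x_1 = g(1.660000) = 1.432410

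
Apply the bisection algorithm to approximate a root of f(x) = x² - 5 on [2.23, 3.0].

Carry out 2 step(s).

f(x) = x² - 5
Initial interval: [2.23, 3.0]

Iteration 1:
  c_1 = (2.230000 + 3.000000)/2 = 2.615000
  f(c_1) = f(2.615000) = 1.838225
  f(a) × f(c) < 0, new interval: [2.230000, 2.615000]
Iteration 2:
  c_2 = (2.230000 + 2.615000)/2 = 2.422500
  f(c_2) = f(2.422500) = 0.868506
  f(a) × f(c) < 0, new interval: [2.230000, 2.422500]

After 2 iteration(s), the approximation is c_2 = 2.422500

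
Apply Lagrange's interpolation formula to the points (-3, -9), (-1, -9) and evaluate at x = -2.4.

Lagrange interpolation formula:
P(x) = Σ yᵢ × Lᵢ(x)
where Lᵢ(x) = Π_{j≠i} (x - xⱼ)/(xᵢ - xⱼ)

L_0(-2.4) = (-2.4 - (-1))/(-3 - (-1)) = 0.700000
L_1(-2.4) = (-2.4 - (-3))/(-1 - (-3)) = 0.300000

P(-2.4) = (-9)×L_0(-2.4) + (-9)×L_1(-2.4)
P(-2.4) = -9.000000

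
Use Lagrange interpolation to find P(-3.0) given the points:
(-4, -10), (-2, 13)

Lagrange interpolation formula:
P(x) = Σ yᵢ × Lᵢ(x)
where Lᵢ(x) = Π_{j≠i} (x - xⱼ)/(xᵢ - xⱼ)

L_0(-3.0) = (-3.0 - (-2))/(-4 - (-2)) = 0.500000
L_1(-3.0) = (-3.0 - (-4))/(-2 - (-4)) = 0.500000

P(-3.0) = (-10)×L_0(-3.0) + 13×L_1(-3.0)
P(-3.0) = 1.500000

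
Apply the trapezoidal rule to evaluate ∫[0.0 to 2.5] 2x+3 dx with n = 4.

f(x) = 2x+3
a = 0.0, b = 2.5, n = 4
h = (b - a)/n = 0.625000

Trapezoidal rule: (h/2)[f(x₀) + 2f(x₁) + 2f(x₂) + ... + f(xₙ)]

x_0 = 0.0000, f(x_0) = 3.000000, coefficient = 1
x_1 = 0.6250, f(x_1) = 4.250000, coefficient = 2
x_2 = 1.2500, f(x_2) = 5.500000, coefficient = 2
x_3 = 1.8750, f(x_3) = 6.750000, coefficient = 2
x_4 = 2.5000, f(x_4) = 8.000000, coefficient = 1

I ≈ (0.625000/2) × 44.000000 = 13.750000
Exact value: 13.750000
Error: 0.000000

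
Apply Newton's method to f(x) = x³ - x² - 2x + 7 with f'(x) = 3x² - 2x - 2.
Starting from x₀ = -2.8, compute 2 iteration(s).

f(x) = x³ - x² - 2x + 7
f'(x) = 3x² - 2x - 2
x₀ = -2.8

Newton-Raphson formula: x_{n+1} = x_n - f(x_n)/f'(x_n)

Iteration 1:
  f(-2.800000) = -17.192000
  f'(-2.800000) = 27.120000
  x_1 = -2.800000 - (-17.192000)/27.120000 = -2.166077
Iteration 2:
  f(-2.166077) = -3.522725
  f'(-2.166077) = 16.407818
  x_2 = -2.166077 - (-3.522725)/16.407818 = -1.951379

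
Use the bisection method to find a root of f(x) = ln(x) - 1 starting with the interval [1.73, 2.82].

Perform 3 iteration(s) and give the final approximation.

f(x) = ln(x) - 1
Initial interval: [1.73, 2.82]

Iteration 1:
  c_1 = (1.730000 + 2.820000)/2 = 2.275000
  f(c_1) = f(2.275000) = -0.178020
  f(a) × f(c) ≥ 0, new interval: [2.275000, 2.820000]
Iteration 2:
  c_2 = (2.275000 + 2.820000)/2 = 2.547500
  f(c_2) = f(2.547500) = -0.064888
  f(a) × f(c) ≥ 0, new interval: [2.547500, 2.820000]
Iteration 3:
  c_3 = (2.547500 + 2.820000)/2 = 2.683750
  f(c_3) = f(2.683750) = -0.012785
  f(a) × f(c) ≥ 0, new interval: [2.683750, 2.820000]

After 3 iteration(s), the approximation is c_3 = 2.683750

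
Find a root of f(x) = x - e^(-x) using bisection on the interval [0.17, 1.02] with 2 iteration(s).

f(x) = x - e^(-x)
Initial interval: [0.17, 1.02]

Iteration 1:
  c_1 = (0.170000 + 1.020000)/2 = 0.595000
  f(c_1) = f(0.595000) = 0.043437
  f(a) × f(c) < 0, new interval: [0.170000, 0.595000]
Iteration 2:
  c_2 = (0.170000 + 0.595000)/2 = 0.382500
  f(c_2) = f(0.382500) = -0.299654
  f(a) × f(c) ≥ 0, new interval: [0.382500, 0.595000]

After 2 iteration(s), the approximation is c_2 = 0.382500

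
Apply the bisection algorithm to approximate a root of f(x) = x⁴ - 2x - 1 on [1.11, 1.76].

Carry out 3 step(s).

f(x) = x⁴ - 2x - 1
Initial interval: [1.11, 1.76]

Iteration 1:
  c_1 = (1.110000 + 1.760000)/2 = 1.435000
  f(c_1) = f(1.435000) = 0.370408
  f(a) × f(c) < 0, new interval: [1.110000, 1.435000]
Iteration 2:
  c_2 = (1.110000 + 1.435000)/2 = 1.272500
  f(c_2) = f(1.272500) = -0.923009
  f(a) × f(c) ≥ 0, new interval: [1.272500, 1.435000]
Iteration 3:
  c_3 = (1.272500 + 1.435000)/2 = 1.353750
  f(c_3) = f(1.353750) = -0.348934
  f(a) × f(c) ≥ 0, new interval: [1.353750, 1.435000]

After 3 iteration(s), the approximation is c_3 = 1.353750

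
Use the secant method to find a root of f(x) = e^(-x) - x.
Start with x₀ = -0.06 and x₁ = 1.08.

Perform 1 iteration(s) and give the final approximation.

f(x) = e^(-x) - x
x₀ = -0.06, x₁ = 1.08

Secant formula: x_{n+1} = x_n - f(x_n)(x_n - x_{n-1})/(f(x_n) - f(x_{n-1}))

Iteration 1:
  f(-0.060000) = 1.121837
  f(1.080000) = -0.740404
  x_2 = 1.080000 - (-0.740404)×(1.080000 - (-0.060000))/(-0.740404 - 1.121837)
       = 0.626750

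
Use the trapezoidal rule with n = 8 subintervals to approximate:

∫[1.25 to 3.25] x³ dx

f(x) = x³
a = 1.25, b = 3.25, n = 8
h = (b - a)/n = 0.250000

Trapezoidal rule: (h/2)[f(x₀) + 2f(x₁) + 2f(x₂) + ... + f(xₙ)]

x_0 = 1.2500, f(x_0) = 1.953125, coefficient = 1
x_1 = 1.5000, f(x_1) = 3.375000, coefficient = 2
x_2 = 1.7500, f(x_2) = 5.359375, coefficient = 2
x_3 = 2.0000, f(x_3) = 8.000000, coefficient = 2
x_4 = 2.2500, f(x_4) = 11.390625, coefficient = 2
x_5 = 2.5000, f(x_5) = 15.625000, coefficient = 2
x_6 = 2.7500, f(x_6) = 20.796875, coefficient = 2
x_7 = 3.0000, f(x_7) = 27.000000, coefficient = 2
x_8 = 3.2500, f(x_8) = 34.328125, coefficient = 1

I ≈ (0.250000/2) × 219.375000 = 27.421875
Exact value: 27.281250
Error: 0.140625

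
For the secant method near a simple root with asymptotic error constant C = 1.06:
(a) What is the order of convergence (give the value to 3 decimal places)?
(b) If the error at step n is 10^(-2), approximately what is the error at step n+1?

(a) Secant method has superlinear convergence with order φ = (1+√5)/2 ≈ 1.618.
    This means |e_{n+1}| ≈ C|e_n|^1.618.

(b) With |e_n| = 10^(-2) and C = 1.06:
    |e_{n+1}| ≈ 1.06 × (10^(-2))^1.618 = 1.06 × 10^(-3.24)

(a) ≈ 1.618 (golden ratio); (b) |e_{n+1}| ≈ 6.155e-04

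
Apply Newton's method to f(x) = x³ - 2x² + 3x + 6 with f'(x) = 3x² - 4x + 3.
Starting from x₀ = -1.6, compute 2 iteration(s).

f(x) = x³ - 2x² + 3x + 6
f'(x) = 3x² - 4x + 3
x₀ = -1.6

Newton-Raphson formula: x_{n+1} = x_n - f(x_n)/f'(x_n)

Iteration 1:
  f(-1.600000) = -8.016000
  f'(-1.600000) = 17.080000
  x_1 = -1.600000 - (-8.016000)/17.080000 = -1.130679
Iteration 2:
  f(-1.130679) = -1.394408
  f'(-1.130679) = 11.358023
  x_2 = -1.130679 - (-1.394408)/11.358023 = -1.007911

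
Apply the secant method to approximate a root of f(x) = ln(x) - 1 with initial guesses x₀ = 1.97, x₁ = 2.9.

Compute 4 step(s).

f(x) = ln(x) - 1
x₀ = 1.97, x₁ = 2.9

Secant formula: x_{n+1} = x_n - f(x_n)(x_n - x_{n-1})/(f(x_n) - f(x_{n-1}))

Iteration 1:
  f(1.970000) = -0.321966
  f(2.900000) = 0.064711
  x_2 = 2.900000 - 0.064711×(2.900000 - 1.970000)/(0.064711 - (-0.321966))
       = 2.744364
Iteration 2:
  f(2.900000) = 0.064711
  f(2.744364) = 0.009549
  x_3 = 2.744364 - 0.009549×(2.744364 - 2.900000)/(0.009549 - 0.064711)
       = 2.717421
Iteration 3:
  f(2.744364) = 0.009549
  f(2.717421) = -0.000317
  x_4 = 2.717421 - (-0.000317)×(2.717421 - 2.744364)/(-0.000317 - 0.009549)
       = 2.718286
Iteration 4:
  f(2.717421) = -0.000317
  f(2.718286) = 0.000002
  x_5 = 2.718286 - 0.000002×(2.718286 - 2.717421)/(0.000002 - (-0.000317))
       = 2.718282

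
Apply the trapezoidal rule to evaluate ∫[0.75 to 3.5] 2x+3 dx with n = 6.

f(x) = 2x+3
a = 0.75, b = 3.5, n = 6
h = (b - a)/n = 0.458333

Trapezoidal rule: (h/2)[f(x₀) + 2f(x₁) + 2f(x₂) + ... + f(xₙ)]

x_0 = 0.7500, f(x_0) = 4.500000, coefficient = 1
x_1 = 1.2083, f(x_1) = 5.416667, coefficient = 2
x_2 = 1.6667, f(x_2) = 6.333333, coefficient = 2
x_3 = 2.1250, f(x_3) = 7.250000, coefficient = 2
x_4 = 2.5833, f(x_4) = 8.166667, coefficient = 2
x_5 = 3.0417, f(x_5) = 9.083333, coefficient = 2
x_6 = 3.5000, f(x_6) = 10.000000, coefficient = 1

I ≈ (0.458333/2) × 87.000000 = 19.937500
Exact value: 19.937500
Error: 0.000000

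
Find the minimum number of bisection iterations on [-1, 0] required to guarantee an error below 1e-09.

We need (b-a)/2^n ≤ 1e-09
(0 - (-1))/2^n ≤ 1e-09
1/2^n ≤ 1e-09
2^n ≥ 1000000000
n ≥ log₂(1000000000) = 29.90
n ≥ 30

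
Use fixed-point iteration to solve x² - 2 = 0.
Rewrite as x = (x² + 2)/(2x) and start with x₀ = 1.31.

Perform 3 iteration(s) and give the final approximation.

Equation: x² - 2 = 0
Fixed-point form: x = (x² + 2)/(2x)
x₀ = 1.31

x_1 = g(1.310000) = 1.418359
x_2 = g(1.418359) = 1.414220
x_3 = g(1.414220) = 1.414214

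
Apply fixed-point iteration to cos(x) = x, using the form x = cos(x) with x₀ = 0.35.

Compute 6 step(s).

Equation: cos(x) = x
Fixed-point form: x = cos(x)
x₀ = 0.35

x_1 = g(0.350000) = 0.939373
x_2 = g(0.939373) = 0.590294
x_3 = g(0.590294) = 0.830777
x_4 = g(0.830777) = 0.674302
x_5 = g(0.674302) = 0.781143
x_6 = g(0.781143) = 0.710109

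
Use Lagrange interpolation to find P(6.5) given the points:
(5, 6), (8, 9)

Lagrange interpolation formula:
P(x) = Σ yᵢ × Lᵢ(x)
where Lᵢ(x) = Π_{j≠i} (x - xⱼ)/(xᵢ - xⱼ)

L_0(6.5) = (6.5 - 8)/(5 - 8) = 0.500000
L_1(6.5) = (6.5 - 5)/(8 - 5) = 0.500000

P(6.5) = 6×L_0(6.5) + 9×L_1(6.5)
P(6.5) = 7.500000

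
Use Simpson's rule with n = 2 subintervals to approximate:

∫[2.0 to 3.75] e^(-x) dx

f(x) = e^(-x)
a = 2.0, b = 3.75, n = 2
h = (b - a)/n = 0.875000

Simpson's rule: (h/3)[f(x₀) + 4f(x₁) + 2f(x₂) + ... + f(xₙ)]

x_0 = 2.0000, f(x_0) = 0.135335, coefficient = 1
x_1 = 2.8750, f(x_1) = 0.056416, coefficient = 4
x_2 = 3.7500, f(x_2) = 0.023518, coefficient = 1

I ≈ (0.875000/3) × 0.384518 = 0.112151
Exact value: 0.111818
Error: 0.000333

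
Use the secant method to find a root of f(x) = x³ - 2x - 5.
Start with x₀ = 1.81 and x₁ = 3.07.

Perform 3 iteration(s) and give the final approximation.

f(x) = x³ - 2x - 5
x₀ = 1.81, x₁ = 3.07

Secant formula: x_{n+1} = x_n - f(x_n)(x_n - x_{n-1})/(f(x_n) - f(x_{n-1}))

Iteration 1:
  f(1.810000) = -2.690259
  f(3.070000) = 17.794443
  x_2 = 3.070000 - 17.794443×(3.070000 - 1.810000)/(17.794443 - (-2.690259))
       = 1.975476
Iteration 2:
  f(3.070000) = 17.794443
  f(1.975476) = -1.241646
  x_3 = 1.975476 - (-1.241646)×(1.975476 - 3.070000)/(-1.241646 - 17.794443)
       = 2.046867
Iteration 3:
  f(1.975476) = -1.241646
  f(2.046867) = -0.518045
  x_4 = 2.046867 - (-0.518045)×(2.046867 - 1.975476)/(-0.518045 - (-1.241646))
       = 2.097978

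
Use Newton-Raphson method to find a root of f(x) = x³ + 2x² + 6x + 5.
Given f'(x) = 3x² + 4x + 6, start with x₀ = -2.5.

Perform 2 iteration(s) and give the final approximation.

f(x) = x³ + 2x² + 6x + 5
f'(x) = 3x² + 4x + 6
x₀ = -2.5

Newton-Raphson formula: x_{n+1} = x_n - f(x_n)/f'(x_n)

Iteration 1:
  f(-2.500000) = -13.125000
  f'(-2.500000) = 14.750000
  x_1 = -2.500000 - (-13.125000)/14.750000 = -1.610169
Iteration 2:
  f(-1.610169) = -3.650325
  f'(-1.610169) = 7.337259
  x_2 = -1.610169 - (-3.650325)/7.337259 = -1.112664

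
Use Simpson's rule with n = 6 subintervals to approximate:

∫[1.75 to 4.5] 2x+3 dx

f(x) = 2x+3
a = 1.75, b = 4.5, n = 6
h = (b - a)/n = 0.458333

Simpson's rule: (h/3)[f(x₀) + 4f(x₁) + 2f(x₂) + ... + f(xₙ)]

x_0 = 1.7500, f(x_0) = 6.500000, coefficient = 1
x_1 = 2.2083, f(x_1) = 7.416667, coefficient = 4
x_2 = 2.6667, f(x_2) = 8.333333, coefficient = 2
x_3 = 3.1250, f(x_3) = 9.250000, coefficient = 4
x_4 = 3.5833, f(x_4) = 10.166667, coefficient = 2
x_5 = 4.0417, f(x_5) = 11.083333, coefficient = 4
x_6 = 4.5000, f(x_6) = 12.000000, coefficient = 1

I ≈ (0.458333/3) × 166.500000 = 25.437500
Exact value: 25.437500
Error: 0.000000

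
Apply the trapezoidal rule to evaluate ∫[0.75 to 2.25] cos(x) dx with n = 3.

f(x) = cos(x)
a = 0.75, b = 2.25, n = 3
h = (b - a)/n = 0.500000

Trapezoidal rule: (h/2)[f(x₀) + 2f(x₁) + 2f(x₂) + ... + f(xₙ)]

x_0 = 0.7500, f(x_0) = 0.731689, coefficient = 1
x_1 = 1.2500, f(x_1) = 0.315322, coefficient = 2
x_2 = 1.7500, f(x_2) = -0.178246, coefficient = 2
x_3 = 2.2500, f(x_3) = -0.628174, coefficient = 1

I ≈ (0.500000/2) × 0.377668 = 0.094417
Exact value: 0.096434
Error: 0.002017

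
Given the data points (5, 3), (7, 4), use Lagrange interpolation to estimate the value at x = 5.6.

Lagrange interpolation formula:
P(x) = Σ yᵢ × Lᵢ(x)
where Lᵢ(x) = Π_{j≠i} (x - xⱼ)/(xᵢ - xⱼ)

L_0(5.6) = (5.6 - 7)/(5 - 7) = 0.700000
L_1(5.6) = (5.6 - 5)/(7 - 5) = 0.300000

P(5.6) = 3×L_0(5.6) + 4×L_1(5.6)
P(5.6) = 3.300000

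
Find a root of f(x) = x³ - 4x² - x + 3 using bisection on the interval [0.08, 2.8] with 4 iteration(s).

f(x) = x³ - 4x² - x + 3
Initial interval: [0.08, 2.8]

Iteration 1:
  c_1 = (0.080000 + 2.800000)/2 = 1.440000
  f(c_1) = f(1.440000) = -3.748416
  f(a) × f(c) < 0, new interval: [0.080000, 1.440000]
Iteration 2:
  c_2 = (0.080000 + 1.440000)/2 = 0.760000
  f(c_2) = f(0.760000) = 0.368576
  f(a) × f(c) ≥ 0, new interval: [0.760000, 1.440000]
Iteration 3:
  c_3 = (0.760000 + 1.440000)/2 = 1.100000
  f(c_3) = f(1.100000) = -1.609000
  f(a) × f(c) < 0, new interval: [0.760000, 1.100000]
Iteration 4:
  c_4 = (0.760000 + 1.100000)/2 = 0.930000
  f(c_4) = f(0.930000) = -0.585243
  f(a) × f(c) < 0, new interval: [0.760000, 0.930000]

After 4 iteration(s), the approximation is c_4 = 0.930000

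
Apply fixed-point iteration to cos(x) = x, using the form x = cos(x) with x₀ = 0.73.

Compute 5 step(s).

Equation: cos(x) = x
Fixed-point form: x = cos(x)
x₀ = 0.73

x_1 = g(0.730000) = 0.745174
x_2 = g(0.745174) = 0.734970
x_3 = g(0.734970) = 0.741851
x_4 = g(0.741851) = 0.737219
x_5 = g(0.737219) = 0.740341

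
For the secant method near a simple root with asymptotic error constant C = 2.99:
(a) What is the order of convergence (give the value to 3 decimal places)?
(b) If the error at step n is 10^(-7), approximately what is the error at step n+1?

(a) Secant method has superlinear convergence with order φ = (1+√5)/2 ≈ 1.618.
    This means |e_{n+1}| ≈ C|e_n|^1.618.

(b) With |e_n| = 10^(-7) and C = 2.99:
    |e_{n+1}| ≈ 2.99 × (10^(-7))^1.618 = 2.99 × 10^(-11.33)

(a) ≈ 1.618 (golden ratio); (b) |e_{n+1}| ≈ 1.411e-11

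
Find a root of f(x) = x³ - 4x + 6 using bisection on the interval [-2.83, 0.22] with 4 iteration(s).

f(x) = x³ - 4x + 6
Initial interval: [-2.83, 0.22]

Iteration 1:
  c_1 = (-2.830000 + 0.220000)/2 = -1.305000
  f(c_1) = f(-1.305000) = 8.997552
  f(a) × f(c) < 0, new interval: [-2.830000, -1.305000]
Iteration 2:
  c_2 = (-2.830000 + (-1.305000))/2 = -2.067500
  f(c_2) = f(-2.067500) = 5.432355
  f(a) × f(c) < 0, new interval: [-2.830000, -2.067500]
Iteration 3:
  c_3 = (-2.830000 + (-2.067500))/2 = -2.448750
  f(c_3) = f(-2.448750) = 1.111373
  f(a) × f(c) < 0, new interval: [-2.830000, -2.448750]
Iteration 4:
  c_4 = (-2.830000 + (-2.448750))/2 = -2.639375
  f(c_4) = f(-2.639375) = -1.829179
  f(a) × f(c) ≥ 0, new interval: [-2.639375, -2.448750]

After 4 iteration(s), the approximation is c_4 = -2.639375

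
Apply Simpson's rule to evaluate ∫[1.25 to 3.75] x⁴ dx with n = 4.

f(x) = x⁴
a = 1.25, b = 3.75, n = 4
h = (b - a)/n = 0.625000

Simpson's rule: (h/3)[f(x₀) + 4f(x₁) + 2f(x₂) + ... + f(xₙ)]

x_0 = 1.2500, f(x_0) = 2.441406, coefficient = 1
x_1 = 1.8750, f(x_1) = 12.359619, coefficient = 4
x_2 = 2.5000, f(x_2) = 39.062500, coefficient = 2
x_3 = 3.1250, f(x_3) = 95.367432, coefficient = 4
x_4 = 3.7500, f(x_4) = 197.753906, coefficient = 1

I ≈ (0.625000/3) × 709.228516 = 147.755941
Exact value: 147.705078
Error: 0.050863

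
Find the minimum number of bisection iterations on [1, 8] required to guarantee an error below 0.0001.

We need (b-a)/2^n ≤ 0.0001
(8 - 1)/2^n ≤ 0.0001
7/2^n ≤ 0.0001
2^n ≥ 70000
n ≥ log₂(70000) = 16.10
n ≥ 17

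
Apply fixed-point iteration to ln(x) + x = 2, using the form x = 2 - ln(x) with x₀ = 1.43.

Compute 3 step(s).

Equation: ln(x) + x = 2
Fixed-point form: x = 2 - ln(x)
x₀ = 1.43

x_1 = g(1.430000) = 1.642326
x_2 = g(1.642326) = 1.503887
x_3 = g(1.503887) = 1.591947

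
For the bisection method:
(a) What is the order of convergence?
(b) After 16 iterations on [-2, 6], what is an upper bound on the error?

(a) Bisection has linear (order 1) convergence; the error is halved each step.

(b) Error bound = (b-a)/2^n = (6 - (-2))/2^{16}
    = 8/2^{16}

(a) 1 (linear); (b) error ≤ 1.22e-04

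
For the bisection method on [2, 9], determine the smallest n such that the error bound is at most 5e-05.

We need (b-a)/2^n ≤ 5e-05
(9 - 2)/2^n ≤ 5e-05
7/2^n ≤ 5e-05
2^n ≥ 140000
n ≥ log₂(140000) = 17.10
n ≥ 18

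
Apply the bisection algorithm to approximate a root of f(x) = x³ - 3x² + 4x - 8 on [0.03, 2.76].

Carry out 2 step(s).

f(x) = x³ - 3x² + 4x - 8
Initial interval: [0.03, 2.76]

Iteration 1:
  c_1 = (0.030000 + 2.760000)/2 = 1.395000
  f(c_1) = f(1.395000) = -5.543370
  f(a) × f(c) ≥ 0, new interval: [1.395000, 2.760000]
Iteration 2:
  c_2 = (1.395000 + 2.760000)/2 = 2.077500
  f(c_2) = f(2.077500) = -3.671516
  f(a) × f(c) ≥ 0, new interval: [2.077500, 2.760000]

After 2 iteration(s), the approximation is c_2 = 2.077500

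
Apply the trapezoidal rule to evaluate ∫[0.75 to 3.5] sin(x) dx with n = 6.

f(x) = sin(x)
a = 0.75, b = 3.5, n = 6
h = (b - a)/n = 0.458333

Trapezoidal rule: (h/2)[f(x₀) + 2f(x₁) + 2f(x₂) + ... + f(xₙ)]

x_0 = 0.7500, f(x_0) = 0.681639, coefficient = 1
x_1 = 1.2083, f(x_1) = 0.935026, coefficient = 2
x_2 = 1.6667, f(x_2) = 0.995408, coefficient = 2
x_3 = 2.1250, f(x_3) = 0.850320, coefficient = 2
x_4 = 2.5833, f(x_4) = 0.529711, coefficient = 2
x_5 = 3.0417, f(x_5) = 0.099760, coefficient = 2
x_6 = 3.5000, f(x_6) = -0.350783, coefficient = 1

I ≈ (0.458333/2) × 7.151304 = 1.638841
Exact value: 1.668146
Error: 0.029305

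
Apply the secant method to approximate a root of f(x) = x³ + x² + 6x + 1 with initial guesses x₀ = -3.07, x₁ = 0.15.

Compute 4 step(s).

f(x) = x³ + x² + 6x + 1
x₀ = -3.07, x₁ = 0.15

Secant formula: x_{n+1} = x_n - f(x_n)(x_n - x_{n-1})/(f(x_n) - f(x_{n-1}))

Iteration 1:
  f(-3.070000) = -36.929543
  f(0.150000) = 1.925875
  x_2 = 0.150000 - 1.925875×(0.150000 - (-3.070000))/(1.925875 - (-36.929543))
       = -0.009600
Iteration 2:
  f(0.150000) = 1.925875
  f(-0.009600) = 0.942492
  x_3 = -0.009600 - 0.942492×(-0.009600 - 0.150000)/(0.942492 - 1.925875)
       = -0.162563
Iteration 3:
  f(-0.009600) = 0.942492
  f(-0.162563) = 0.046751
  x_4 = -0.162563 - 0.046751×(-0.162563 - (-0.009600))/(0.046751 - 0.942492)
       = -0.170547
Iteration 4:
  f(-0.162563) = 0.046751
  f(-0.170547) = 0.000845
  x_5 = -0.170547 - 0.000845×(-0.170547 - (-0.162563))/(0.000845 - 0.046751)
       = -0.170694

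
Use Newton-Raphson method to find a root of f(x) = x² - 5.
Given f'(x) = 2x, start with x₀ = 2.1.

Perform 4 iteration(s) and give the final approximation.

f(x) = x² - 5
f'(x) = 2x
x₀ = 2.1

Newton-Raphson formula: x_{n+1} = x_n - f(x_n)/f'(x_n)

Iteration 1:
  f(2.100000) = -0.590000
  f'(2.100000) = 4.200000
  x_1 = 2.100000 - (-0.590000)/4.200000 = 2.240476
Iteration 2:
  f(2.240476) = 0.019734
  f'(2.240476) = 4.480952
  x_2 = 2.240476 - 0.019734/4.480952 = 2.236072
Iteration 3:
  f(2.236072) = 0.000019
  f'(2.236072) = 4.472145
  x_3 = 2.236072 - 0.000019/4.472145 = 2.236068
Iteration 4:
  f(2.236068) = 0.000000
  f'(2.236068) = 4.472136
  x_4 = 2.236068 - 0.000000/4.472136 = 2.236068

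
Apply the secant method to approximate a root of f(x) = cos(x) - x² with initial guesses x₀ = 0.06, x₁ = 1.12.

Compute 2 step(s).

f(x) = cos(x) - x²
x₀ = 0.06, x₁ = 1.12

Secant formula: x_{n+1} = x_n - f(x_n)(x_n - x_{n-1})/(f(x_n) - f(x_{n-1}))

Iteration 1:
  f(0.060000) = 0.994601
  f(1.120000) = -0.818718
  x_2 = 1.120000 - (-0.818718)×(1.120000 - 0.060000)/(-0.818718 - 0.994601)
       = 0.641407
Iteration 2:
  f(1.120000) = -0.818718
  f(0.641407) = 0.389851
  x_3 = 0.641407 - 0.389851×(0.641407 - 1.120000)/(0.389851 - (-0.818718))
       = 0.795788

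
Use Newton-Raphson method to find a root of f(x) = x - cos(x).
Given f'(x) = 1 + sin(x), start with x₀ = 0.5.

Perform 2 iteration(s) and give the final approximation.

f(x) = x - cos(x)
f'(x) = 1 + sin(x)
x₀ = 0.5

Newton-Raphson formula: x_{n+1} = x_n - f(x_n)/f'(x_n)

Iteration 1:
  f(0.500000) = -0.377583
  f'(0.500000) = 1.479426
  x_1 = 0.500000 - (-0.377583)/1.479426 = 0.755222
Iteration 2:
  f(0.755222) = 0.027103
  f'(0.755222) = 1.685451
  x_2 = 0.755222 - 0.027103/1.685451 = 0.739142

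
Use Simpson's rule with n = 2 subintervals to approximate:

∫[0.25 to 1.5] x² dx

f(x) = x²
a = 0.25, b = 1.5, n = 2
h = (b - a)/n = 0.625000

Simpson's rule: (h/3)[f(x₀) + 4f(x₁) + 2f(x₂) + ... + f(xₙ)]

x_0 = 0.2500, f(x_0) = 0.062500, coefficient = 1
x_1 = 0.8750, f(x_1) = 0.765625, coefficient = 4
x_2 = 1.5000, f(x_2) = 2.250000, coefficient = 1

I ≈ (0.625000/3) × 5.375000 = 1.119792
Exact value: 1.119792
Error: 0.000000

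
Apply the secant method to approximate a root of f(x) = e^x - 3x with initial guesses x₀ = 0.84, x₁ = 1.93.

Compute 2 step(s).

f(x) = e^x - 3x
x₀ = 0.84, x₁ = 1.93

Secant formula: x_{n+1} = x_n - f(x_n)(x_n - x_{n-1})/(f(x_n) - f(x_{n-1}))

Iteration 1:
  f(0.840000) = -0.203633
  f(1.930000) = 1.099510
  x_2 = 1.930000 - 1.099510×(1.930000 - 0.840000)/(1.099510 - (-0.203633))
       = 1.010327
Iteration 2:
  f(1.930000) = 1.099510
  f(1.010327) = -0.284482
  x_3 = 1.010327 - (-0.284482)×(1.010327 - 1.930000)/(-0.284482 - 1.099510)
       = 1.199367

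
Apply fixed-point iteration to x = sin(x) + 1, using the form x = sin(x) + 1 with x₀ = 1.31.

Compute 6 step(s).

Equation: x = sin(x) + 1
Fixed-point form: x = sin(x) + 1
x₀ = 1.31

x_1 = g(1.310000) = 1.966185
x_2 = g(1.966185) = 1.922847
x_3 = g(1.922847) = 1.938668
x_4 = g(1.938668) = 1.933095
x_5 = g(1.933095) = 1.935085
x_6 = g(1.935085) = 1.934378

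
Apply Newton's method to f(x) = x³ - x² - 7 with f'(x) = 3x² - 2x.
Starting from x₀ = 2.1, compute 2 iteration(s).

f(x) = x³ - x² - 7
f'(x) = 3x² - 2x
x₀ = 2.1

Newton-Raphson formula: x_{n+1} = x_n - f(x_n)/f'(x_n)

Iteration 1:
  f(2.100000) = -2.149000
  f'(2.100000) = 9.030000
  x_1 = 2.100000 - (-2.149000)/9.030000 = 2.337984
Iteration 2:
  f(2.337984) = 0.313653
  f'(2.337984) = 11.722546
  x_2 = 2.337984 - 0.313653/11.722546 = 2.311228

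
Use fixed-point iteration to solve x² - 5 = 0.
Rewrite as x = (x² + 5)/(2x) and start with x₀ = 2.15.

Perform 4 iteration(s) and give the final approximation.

Equation: x² - 5 = 0
Fixed-point form: x = (x² + 5)/(2x)
x₀ = 2.15

x_1 = g(2.150000) = 2.237791
x_2 = g(2.237791) = 2.236069
x_3 = g(2.236069) = 2.236068
x_4 = g(2.236068) = 2.236068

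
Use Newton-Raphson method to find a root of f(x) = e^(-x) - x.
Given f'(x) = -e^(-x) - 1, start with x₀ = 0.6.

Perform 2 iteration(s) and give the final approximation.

f(x) = e^(-x) - x
f'(x) = -e^(-x) - 1
x₀ = 0.6

Newton-Raphson formula: x_{n+1} = x_n - f(x_n)/f'(x_n)

Iteration 1:
  f(0.600000) = -0.051188
  f'(0.600000) = -1.548812
  x_1 = 0.600000 - (-0.051188)/(-1.548812) = 0.566950
Iteration 2:
  f(0.566950) = 0.000303
  f'(0.566950) = -1.567253
  x_2 = 0.566950 - 0.000303/(-1.567253) = 0.567143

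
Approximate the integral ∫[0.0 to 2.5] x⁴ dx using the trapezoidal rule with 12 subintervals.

f(x) = x⁴
a = 0.0, b = 2.5, n = 12
h = (b - a)/n = 0.208333

Trapezoidal rule: (h/2)[f(x₀) + 2f(x₁) + 2f(x₂) + ... + f(xₙ)]

x_0 = 0.0000, f(x_0) = 0.000000, coefficient = 1
x_1 = 0.2083, f(x_1) = 0.001884, coefficient = 2
x_2 = 0.4167, f(x_2) = 0.030141, coefficient = 2
x_3 = 0.6250, f(x_3) = 0.152588, coefficient = 2
x_4 = 0.8333, f(x_4) = 0.482253, coefficient = 2
x_5 = 1.0417, f(x_5) = 1.177376, coefficient = 2
x_6 = 1.2500, f(x_6) = 2.441406, coefficient = 2
x_7 = 1.4583, f(x_7) = 4.523006, coefficient = 2
x_8 = 1.6667, f(x_8) = 7.716049, coefficient = 2
x_9 = 1.8750, f(x_9) = 12.359619, coefficient = 2
x_10 = 2.0833, f(x_10) = 18.838011, coefficient = 2
x_11 = 2.2917, f(x_11) = 27.580732, coefficient = 2
x_12 = 2.5000, f(x_12) = 39.062500, coefficient = 1

I ≈ (0.208333/2) × 189.668632 = 19.757149
Exact value: 19.531250
Error: 0.225899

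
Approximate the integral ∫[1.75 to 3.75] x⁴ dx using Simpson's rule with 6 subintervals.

f(x) = x⁴
a = 1.75, b = 3.75, n = 6
h = (b - a)/n = 0.333333

Simpson's rule: (h/3)[f(x₀) + 4f(x₁) + 2f(x₂) + ... + f(xₙ)]

x_0 = 1.7500, f(x_0) = 9.378906, coefficient = 1
x_1 = 2.0833, f(x_1) = 18.838011, coefficient = 4
x_2 = 2.4167, f(x_2) = 34.108845, coefficient = 2
x_3 = 2.7500, f(x_3) = 57.191406, coefficient = 4
x_4 = 3.0833, f(x_4) = 90.381993, coefficient = 2
x_5 = 3.4167, f(x_5) = 136.273196, coefficient = 4
x_6 = 3.7500, f(x_6) = 197.753906, coefficient = 1

I ≈ (0.333333/3) × 1305.324942 = 145.036105
Exact value: 145.032813
Error: 0.003292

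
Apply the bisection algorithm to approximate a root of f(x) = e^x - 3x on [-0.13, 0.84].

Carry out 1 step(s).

f(x) = e^x - 3x
Initial interval: [-0.13, 0.84]

Iteration 1:
  c_1 = (-0.130000 + 0.840000)/2 = 0.355000
  f(c_1) = f(0.355000) = 0.361181
  f(a) × f(c) ≥ 0, new interval: [0.355000, 0.840000]

After 1 iteration(s), the approximation is c_1 = 0.355000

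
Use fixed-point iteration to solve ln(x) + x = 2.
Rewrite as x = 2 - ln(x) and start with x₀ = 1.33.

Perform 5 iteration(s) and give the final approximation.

Equation: ln(x) + x = 2
Fixed-point form: x = 2 - ln(x)
x₀ = 1.33

x_1 = g(1.330000) = 1.714821
x_2 = g(1.714821) = 1.460691
x_3 = g(1.460691) = 1.621090
x_4 = g(1.621090) = 1.516901
x_5 = g(1.516901) = 1.583330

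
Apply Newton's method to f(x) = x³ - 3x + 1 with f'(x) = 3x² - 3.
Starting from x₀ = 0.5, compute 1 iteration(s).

f(x) = x³ - 3x + 1
f'(x) = 3x² - 3
x₀ = 0.5

Newton-Raphson formula: x_{n+1} = x_n - f(x_n)/f'(x_n)

Iteration 1:
  f(0.500000) = -0.375000
  f'(0.500000) = -2.250000
  x_1 = 0.500000 - (-0.375000)/(-2.250000) = 0.333333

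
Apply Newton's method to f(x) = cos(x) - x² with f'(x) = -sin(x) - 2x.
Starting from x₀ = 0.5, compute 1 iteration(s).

f(x) = cos(x) - x²
f'(x) = -sin(x) - 2x
x₀ = 0.5

Newton-Raphson formula: x_{n+1} = x_n - f(x_n)/f'(x_n)

Iteration 1:
  f(0.500000) = 0.627583
  f'(0.500000) = -1.479426
  x_1 = 0.500000 - 0.627583/(-1.479426) = 0.924207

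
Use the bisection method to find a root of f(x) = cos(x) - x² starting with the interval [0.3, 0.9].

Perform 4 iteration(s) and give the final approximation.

f(x) = cos(x) - x²
Initial interval: [0.3, 0.9]

Iteration 1:
  c_1 = (0.300000 + 0.900000)/2 = 0.600000
  f(c_1) = f(0.600000) = 0.465336
  f(a) × f(c) ≥ 0, new interval: [0.600000, 0.900000]
Iteration 2:
  c_2 = (0.600000 + 0.900000)/2 = 0.750000
  f(c_2) = f(0.750000) = 0.169189
  f(a) × f(c) ≥ 0, new interval: [0.750000, 0.900000]
Iteration 3:
  c_3 = (0.750000 + 0.900000)/2 = 0.825000
  f(c_3) = f(0.825000) = -0.002068
  f(a) × f(c) < 0, new interval: [0.750000, 0.825000]
Iteration 4:
  c_4 = (0.750000 + 0.825000)/2 = 0.787500
  f(c_4) = f(0.787500) = 0.085463
  f(a) × f(c) ≥ 0, new interval: [0.787500, 0.825000]

After 4 iteration(s), the approximation is c_4 = 0.787500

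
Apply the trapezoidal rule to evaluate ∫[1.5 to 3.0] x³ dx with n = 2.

f(x) = x³
a = 1.5, b = 3.0, n = 2
h = (b - a)/n = 0.750000

Trapezoidal rule: (h/2)[f(x₀) + 2f(x₁) + 2f(x₂) + ... + f(xₙ)]

x_0 = 1.5000, f(x_0) = 3.375000, coefficient = 1
x_1 = 2.2500, f(x_1) = 11.390625, coefficient = 2
x_2 = 3.0000, f(x_2) = 27.000000, coefficient = 1

I ≈ (0.750000/2) × 53.156250 = 19.933594
Exact value: 18.984375
Error: 0.949219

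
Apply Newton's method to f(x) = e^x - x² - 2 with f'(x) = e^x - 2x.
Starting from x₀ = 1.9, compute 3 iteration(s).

f(x) = e^x - x² - 2
f'(x) = e^x - 2x
x₀ = 1.9

Newton-Raphson formula: x_{n+1} = x_n - f(x_n)/f'(x_n)

Iteration 1:
  f(1.900000) = 1.075894
  f'(1.900000) = 2.885894
  x_1 = 1.900000 - 1.075894/2.885894 = 1.527189
Iteration 2:
  f(1.527189) = 0.272906
  f'(1.527189) = 1.550834
  x_2 = 1.527189 - 0.272906/1.550834 = 1.351215
Iteration 3:
  f(1.351215) = 0.036333
  f'(1.351215) = 1.159684
  x_3 = 1.351215 - 0.036333/1.159684 = 1.319885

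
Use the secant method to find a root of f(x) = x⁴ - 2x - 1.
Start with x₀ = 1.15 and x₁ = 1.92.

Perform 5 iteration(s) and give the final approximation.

f(x) = x⁴ - 2x - 1
x₀ = 1.15, x₁ = 1.92

Secant formula: x_{n+1} = x_n - f(x_n)(x_n - x_{n-1})/(f(x_n) - f(x_{n-1}))

Iteration 1:
  f(1.150000) = -1.550994
  f(1.920000) = 8.749545
  x_2 = 1.920000 - 8.749545×(1.920000 - 1.150000)/(8.749545 - (-1.550994))
       = 1.265942
Iteration 2:
  f(1.920000) = 8.749545
  f(1.265942) = -0.963528
  x_3 = 1.265942 - (-0.963528)×(1.265942 - 1.920000)/(-0.963528 - 8.749545)
       = 1.330824
Iteration 3:
  f(1.265942) = -0.963528
  f(1.330824) = -0.524880
  x_4 = 1.330824 - (-0.524880)×(1.330824 - 1.265942)/(-0.524880 - (-0.963528))
       = 1.408461
Iteration 4:
  f(1.330824) = -0.524880
  f(1.408461) = 0.118388
  x_5 = 1.408461 - 0.118388×(1.408461 - 1.330824)/(0.118388 - (-0.524880))
       = 1.394172
Iteration 5:
  f(1.408461) = 0.118388
  f(1.394172) = -0.010311
  x_6 = 1.394172 - (-0.010311)×(1.394172 - 1.408461)/(-0.010311 - 0.118388)
       = 1.395317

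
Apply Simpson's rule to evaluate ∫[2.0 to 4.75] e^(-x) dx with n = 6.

f(x) = e^(-x)
a = 2.0, b = 4.75, n = 6
h = (b - a)/n = 0.458333

Simpson's rule: (h/3)[f(x₀) + 4f(x₁) + 2f(x₂) + ... + f(xₙ)]

x_0 = 2.0000, f(x_0) = 0.135335, coefficient = 1
x_1 = 2.4583, f(x_1) = 0.085577, coefficient = 4
x_2 = 2.9167, f(x_2) = 0.054114, coefficient = 2
x_3 = 3.3750, f(x_3) = 0.034218, coefficient = 4
x_4 = 3.8333, f(x_4) = 0.021637, coefficient = 2
x_5 = 4.2917, f(x_5) = 0.013682, coefficient = 4
x_6 = 4.7500, f(x_6) = 0.008652, coefficient = 1

I ≈ (0.458333/3) × 0.829400 = 0.126714
Exact value: 0.126684
Error: 0.000030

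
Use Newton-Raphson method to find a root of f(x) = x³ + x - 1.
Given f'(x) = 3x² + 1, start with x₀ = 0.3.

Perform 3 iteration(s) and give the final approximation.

f(x) = x³ + x - 1
f'(x) = 3x² + 1
x₀ = 0.3

Newton-Raphson formula: x_{n+1} = x_n - f(x_n)/f'(x_n)

Iteration 1:
  f(0.300000) = -0.673000
  f'(0.300000) = 1.270000
  x_1 = 0.300000 - (-0.673000)/1.270000 = 0.829921
Iteration 2:
  f(0.829921) = 0.401546
  f'(0.829921) = 3.066308
  x_2 = 0.829921 - 0.401546/3.066308 = 0.698967
Iteration 3:
  f(0.698967) = 0.040451
  f'(0.698967) = 2.465665
  x_3 = 0.698967 - 0.040451/2.465665 = 0.682561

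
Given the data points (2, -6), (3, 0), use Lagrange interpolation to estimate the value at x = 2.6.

Lagrange interpolation formula:
P(x) = Σ yᵢ × Lᵢ(x)
where Lᵢ(x) = Π_{j≠i} (x - xⱼ)/(xᵢ - xⱼ)

L_0(2.6) = (2.6 - 3)/(2 - 3) = 0.400000
L_1(2.6) = (2.6 - 2)/(3 - 2) = 0.600000

P(2.6) = (-6)×L_0(2.6) + 0×L_1(2.6)
P(2.6) = -2.400000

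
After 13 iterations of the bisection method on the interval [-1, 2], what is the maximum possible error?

Bisection error bound: |error| ≤ (b-a)/2^n
|error| ≤ (2 - (-1))/2^13 = 3/2^13
|error| ≤ 0.0003662109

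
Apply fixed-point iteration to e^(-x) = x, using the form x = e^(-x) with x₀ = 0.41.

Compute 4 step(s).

Equation: e^(-x) = x
Fixed-point form: x = e^(-x)
x₀ = 0.41

x_1 = g(0.410000) = 0.663650
x_2 = g(0.663650) = 0.514968
x_3 = g(0.514968) = 0.597520
x_4 = g(0.597520) = 0.550175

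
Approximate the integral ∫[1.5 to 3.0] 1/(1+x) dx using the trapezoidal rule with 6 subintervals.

f(x) = 1/(1+x)
a = 1.5, b = 3.0, n = 6
h = (b - a)/n = 0.250000

Trapezoidal rule: (h/2)[f(x₀) + 2f(x₁) + 2f(x₂) + ... + f(xₙ)]

x_0 = 1.5000, f(x_0) = 0.400000, coefficient = 1
x_1 = 1.7500, f(x_1) = 0.363636, coefficient = 2
x_2 = 2.0000, f(x_2) = 0.333333, coefficient = 2
x_3 = 2.2500, f(x_3) = 0.307692, coefficient = 2
x_4 = 2.5000, f(x_4) = 0.285714, coefficient = 2
x_5 = 2.7500, f(x_5) = 0.266667, coefficient = 2
x_6 = 3.0000, f(x_6) = 0.250000, coefficient = 1

I ≈ (0.250000/2) × 3.764086 = 0.470511
Exact value: 0.470004
Error: 0.000507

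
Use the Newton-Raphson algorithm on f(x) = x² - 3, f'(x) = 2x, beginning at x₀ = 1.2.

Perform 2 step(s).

f(x) = x² - 3
f'(x) = 2x
x₀ = 1.2

Newton-Raphson formula: x_{n+1} = x_n - f(x_n)/f'(x_n)

Iteration 1:
  f(1.200000) = -1.560000
  f'(1.200000) = 2.400000
  x_1 = 1.200000 - (-1.560000)/2.400000 = 1.850000
Iteration 2:
  f(1.850000) = 0.422500
  f'(1.850000) = 3.700000
  x_2 = 1.850000 - 0.422500/3.700000 = 1.735811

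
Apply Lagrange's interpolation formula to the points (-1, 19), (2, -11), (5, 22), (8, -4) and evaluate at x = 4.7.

Lagrange interpolation formula:
P(x) = Σ yᵢ × Lᵢ(x)
where Lᵢ(x) = Π_{j≠i} (x - xⱼ)/(xᵢ - xⱼ)

L_0(4.7) = (4.7 - 2)/(-1 - 2) × (4.7 - 5)/(-1 - 5) × (4.7 - 8)/(-1 - 8) = -0.016500
L_1(4.7) = (4.7 - (-1))/(2 - (-1)) × (4.7 - 5)/(2 - 5) × (4.7 - 8)/(2 - 8) = 0.104500
L_2(4.7) = (4.7 - (-1))/(5 - (-1)) × (4.7 - 2)/(5 - 2) × (4.7 - 8)/(5 - 8) = 0.940500
L_3(4.7) = (4.7 - (-1))/(8 - (-1)) × (4.7 - 2)/(8 - 2) × (4.7 - 5)/(8 - 5) = -0.028500

P(4.7) = 19×L_0(4.7) + (-11)×L_1(4.7) + 22×L_2(4.7) + (-4)×L_3(4.7)
P(4.7) = 19.342000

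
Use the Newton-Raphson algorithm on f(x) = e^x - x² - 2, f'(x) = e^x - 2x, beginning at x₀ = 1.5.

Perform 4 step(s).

f(x) = e^x - x² - 2
f'(x) = e^x - 2x
x₀ = 1.5

Newton-Raphson formula: x_{n+1} = x_n - f(x_n)/f'(x_n)

Iteration 1:
  f(1.500000) = 0.231689
  f'(1.500000) = 1.481689
  x_1 = 1.500000 - 0.231689/1.481689 = 1.343632
Iteration 2:
  f(1.343632) = 0.027592
  f'(1.343632) = 1.145675
  x_2 = 1.343632 - 0.027592/1.145675 = 1.319548
Iteration 3:
  f(1.319548) = 0.000523
  f'(1.319548) = 1.102634
  x_3 = 1.319548 - 0.000523/1.102634 = 1.319074
Iteration 4:
  f(1.319074) = 0.000000
  f'(1.319074) = 1.101808
  x_4 = 1.319074 - 0.000000/1.101808 = 1.319074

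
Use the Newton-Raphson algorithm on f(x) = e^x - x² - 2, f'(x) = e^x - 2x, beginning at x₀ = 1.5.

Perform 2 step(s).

f(x) = e^x - x² - 2
f'(x) = e^x - 2x
x₀ = 1.5

Newton-Raphson formula: x_{n+1} = x_n - f(x_n)/f'(x_n)

Iteration 1:
  f(1.500000) = 0.231689
  f'(1.500000) = 1.481689
  x_1 = 1.500000 - 0.231689/1.481689 = 1.343632
Iteration 2:
  f(1.343632) = 0.027592
  f'(1.343632) = 1.145675
  x_2 = 1.343632 - 0.027592/1.145675 = 1.319548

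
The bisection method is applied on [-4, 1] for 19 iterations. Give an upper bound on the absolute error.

Bisection error bound: |error| ≤ (b-a)/2^n
|error| ≤ (1 - (-4))/2^19 = 5/2^19
|error| ≤ 0.0000095367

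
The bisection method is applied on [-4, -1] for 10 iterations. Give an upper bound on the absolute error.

Bisection error bound: |error| ≤ (b-a)/2^n
|error| ≤ (-1 - (-4))/2^10 = 3/2^10
|error| ≤ 0.0029296875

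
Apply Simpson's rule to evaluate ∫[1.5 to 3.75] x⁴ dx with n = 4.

f(x) = x⁴
a = 1.5, b = 3.75, n = 4
h = (b - a)/n = 0.562500

Simpson's rule: (h/3)[f(x₀) + 4f(x₁) + 2f(x₂) + ... + f(xₙ)]

x_0 = 1.5000, f(x_0) = 5.062500, coefficient = 1
x_1 = 2.0625, f(x_1) = 18.095718, coefficient = 4
x_2 = 2.6250, f(x_2) = 47.480713, coefficient = 2
x_3 = 3.1875, f(x_3) = 103.228775, coefficient = 4
x_4 = 3.7500, f(x_4) = 197.753906, coefficient = 1

I ≈ (0.562500/3) × 783.075806 = 146.826714
Exact value: 146.796680
Error: 0.030034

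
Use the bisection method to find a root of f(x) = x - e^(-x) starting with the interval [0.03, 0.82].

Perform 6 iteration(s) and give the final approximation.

f(x) = x - e^(-x)
Initial interval: [0.03, 0.82]

Iteration 1:
  c_1 = (0.030000 + 0.820000)/2 = 0.425000
  f(c_1) = f(0.425000) = -0.228770
  f(a) × f(c) ≥ 0, new interval: [0.425000, 0.820000]
Iteration 2:
  c_2 = (0.425000 + 0.820000)/2 = 0.622500
  f(c_2) = f(0.622500) = 0.085899
  f(a) × f(c) < 0, new interval: [0.425000, 0.622500]
Iteration 3:
  c_3 = (0.425000 + 0.622500)/2 = 0.523750
  f(c_3) = f(0.523750) = -0.068545
  f(a) × f(c) ≥ 0, new interval: [0.523750, 0.622500]
Iteration 4:
  c_4 = (0.523750 + 0.622500)/2 = 0.573125
  f(c_4) = f(0.573125) = 0.009364
  f(a) × f(c) < 0, new interval: [0.523750, 0.573125]
Iteration 5:
  c_5 = (0.523750 + 0.573125)/2 = 0.548437
  f(c_5) = f(0.548437) = -0.029414
  f(a) × f(c) ≥ 0, new interval: [0.548437, 0.573125]
Iteration 6:
  c_6 = (0.548437 + 0.573125)/2 = 0.560781
  f(c_6) = f(0.560781) = -0.009982
  f(a) × f(c) ≥ 0, new interval: [0.560781, 0.573125]

After 6 iteration(s), the approximation is c_6 = 0.560781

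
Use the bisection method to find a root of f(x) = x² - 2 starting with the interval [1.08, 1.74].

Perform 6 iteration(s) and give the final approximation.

f(x) = x² - 2
Initial interval: [1.08, 1.74]

Iteration 1:
  c_1 = (1.080000 + 1.740000)/2 = 1.410000
  f(c_1) = f(1.410000) = -0.011900
  f(a) × f(c) ≥ 0, new interval: [1.410000, 1.740000]
Iteration 2:
  c_2 = (1.410000 + 1.740000)/2 = 1.575000
  f(c_2) = f(1.575000) = 0.480625
  f(a) × f(c) < 0, new interval: [1.410000, 1.575000]
Iteration 3:
  c_3 = (1.410000 + 1.575000)/2 = 1.492500
  f(c_3) = f(1.492500) = 0.227556
  f(a) × f(c) < 0, new interval: [1.410000, 1.492500]
Iteration 4:
  c_4 = (1.410000 + 1.492500)/2 = 1.451250
  f(c_4) = f(1.451250) = 0.106127
  f(a) × f(c) < 0, new interval: [1.410000, 1.451250]
Iteration 5:
  c_5 = (1.410000 + 1.451250)/2 = 1.430625
  f(c_5) = f(1.430625) = 0.046688
  f(a) × f(c) < 0, new interval: [1.410000, 1.430625]
Iteration 6:
  c_6 = (1.410000 + 1.430625)/2 = 1.420313
  f(c_6) = f(1.420313) = 0.017288
  f(a) × f(c) < 0, new interval: [1.410000, 1.420313]

After 6 iteration(s), the approximation is c_6 = 1.420313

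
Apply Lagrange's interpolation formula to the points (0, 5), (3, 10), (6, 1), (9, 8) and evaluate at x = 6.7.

Lagrange interpolation formula:
P(x) = Σ yᵢ × Lᵢ(x)
where Lᵢ(x) = Π_{j≠i} (x - xⱼ)/(xᵢ - xⱼ)

L_0(6.7) = (6.7 - 3)/(0 - 3) × (6.7 - 6)/(0 - 6) × (6.7 - 9)/(0 - 9) = 0.036772
L_1(6.7) = (6.7 - 0)/(3 - 0) × (6.7 - 6)/(3 - 6) × (6.7 - 9)/(3 - 9) = -0.199759
L_2(6.7) = (6.7 - 0)/(6 - 0) × (6.7 - 3)/(6 - 3) × (6.7 - 9)/(6 - 9) = 1.055870
L_3(6.7) = (6.7 - 0)/(9 - 0) × (6.7 - 3)/(9 - 3) × (6.7 - 6)/(9 - 6) = 0.107117

P(6.7) = 5×L_0(6.7) + 10×L_1(6.7) + 1×L_2(6.7) + 8×L_3(6.7)
P(6.7) = 0.099074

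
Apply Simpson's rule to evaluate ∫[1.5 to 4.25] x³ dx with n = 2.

f(x) = x³
a = 1.5, b = 4.25, n = 2
h = (b - a)/n = 1.375000

Simpson's rule: (h/3)[f(x₀) + 4f(x₁) + 2f(x₂) + ... + f(xₙ)]

x_0 = 1.5000, f(x_0) = 3.375000, coefficient = 1
x_1 = 2.8750, f(x_1) = 23.763672, coefficient = 4
x_2 = 4.2500, f(x_2) = 76.765625, coefficient = 1

I ≈ (1.375000/3) × 175.195312 = 80.297852
Exact value: 80.297852
Error: 0.000000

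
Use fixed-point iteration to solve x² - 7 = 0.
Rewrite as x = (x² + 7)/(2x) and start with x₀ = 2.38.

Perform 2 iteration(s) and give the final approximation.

Equation: x² - 7 = 0
Fixed-point form: x = (x² + 7)/(2x)
x₀ = 2.38

x_1 = g(2.380000) = 2.660588
x_2 = g(2.660588) = 2.645793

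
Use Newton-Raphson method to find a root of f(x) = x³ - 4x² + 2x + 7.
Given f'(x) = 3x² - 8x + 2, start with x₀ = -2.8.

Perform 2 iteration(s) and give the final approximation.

f(x) = x³ - 4x² + 2x + 7
f'(x) = 3x² - 8x + 2
x₀ = -2.8

Newton-Raphson formula: x_{n+1} = x_n - f(x_n)/f'(x_n)

Iteration 1:
  f(-2.800000) = -51.912000
  f'(-2.800000) = 47.920000
  x_1 = -2.800000 - (-51.912000)/47.920000 = -1.716694
Iteration 2:
  f(-1.716694) = -13.280716
  f'(-1.716694) = 24.574676
  x_2 = -1.716694 - (-13.280716)/24.574676 = -1.176272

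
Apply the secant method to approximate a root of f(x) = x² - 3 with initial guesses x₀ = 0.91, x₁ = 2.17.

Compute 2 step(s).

f(x) = x² - 3
x₀ = 0.91, x₁ = 2.17

Secant formula: x_{n+1} = x_n - f(x_n)(x_n - x_{n-1})/(f(x_n) - f(x_{n-1}))

Iteration 1:
  f(0.910000) = -2.171900
  f(2.170000) = 1.708900
  x_2 = 2.170000 - 1.708900×(2.170000 - 0.910000)/(1.708900 - (-2.171900))
       = 1.615162
Iteration 2:
  f(2.170000) = 1.708900
  f(1.615162) = -0.391251
  x_3 = 1.615162 - (-0.391251)×(1.615162 - 2.170000)/(-0.391251 - 1.708900)
       = 1.718527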